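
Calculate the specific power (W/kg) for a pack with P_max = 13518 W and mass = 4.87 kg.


SP = P / m = 13518 / 4.87 = 2776 W/kg

2776 W/kg


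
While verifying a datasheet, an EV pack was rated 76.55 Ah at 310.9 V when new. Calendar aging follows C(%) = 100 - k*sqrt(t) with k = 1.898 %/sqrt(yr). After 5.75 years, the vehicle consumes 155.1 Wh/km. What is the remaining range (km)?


Step 1: capacity retention = 100 - 1.898 * sqrt(5.75) = 100 - 1.898 * 2.3979 = 95.449%
Step 2: C_now = 76.55 * 95.449/100 = 73.066 Ah
Step 3: E_pack = V * C_now = 310.9 * 73.066 = 22716 Wh
Step 4: range = E_pack / consumption = 22716 / 155.1 = 146.5 km

146.5 km


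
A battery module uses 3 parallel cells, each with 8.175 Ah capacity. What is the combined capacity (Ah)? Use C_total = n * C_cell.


C_total = 3 * 8.175 = 24.525 Ah

24.525 Ah


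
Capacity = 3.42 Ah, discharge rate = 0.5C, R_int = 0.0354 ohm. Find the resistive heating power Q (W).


Step 1: I = C_rate * capacity = 0.5 * 3.42 = 1.71 A
Step 2: Q = I^2 * R = 1.71^2 * 0.0354 = 2.9241 * 0.0354 = 0.1035 W

0.1035 W


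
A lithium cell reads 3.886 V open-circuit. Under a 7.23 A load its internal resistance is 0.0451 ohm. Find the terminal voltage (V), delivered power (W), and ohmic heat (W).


Step 1: V_terminal = OCV - I*R = 3.886 - 7.23 * 0.0451 = 3.5599 V
Step 2: P_out = V_terminal * I = 3.5599 * 7.23 = 25.74 W
Step 3: Q = I^2 * R = 7.23^2 * 0.0451 = 2.358 W

V=3.5599 V, P=25.74 W, Q=2.358 W


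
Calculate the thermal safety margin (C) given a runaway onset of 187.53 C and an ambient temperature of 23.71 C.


margin = T_onset - T_ambient = 187.53 - 23.71 = 163.82 C

163.82 C


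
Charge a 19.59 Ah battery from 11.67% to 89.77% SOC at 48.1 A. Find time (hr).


Step 1: dSOC = 89.77% - 11.67% = 78.1%
Step 2: delta_Ah = 19.59 * 78.1 / 100 = 15.3 Ah
Step 3: t = 15.3 / 48.1 = 0.3181 hr

0.3181 hr


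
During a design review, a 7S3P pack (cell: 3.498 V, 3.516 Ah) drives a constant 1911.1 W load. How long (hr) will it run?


Step 1: E_pack = Ns * V_cell * Np * C_cell = 7 * 3.498 * 3 * 3.516 = 258.28 Wh
Step 2: t = E_pack / P = 258.28 / 1911.1 = 0.1351 hr

0.1351 hr


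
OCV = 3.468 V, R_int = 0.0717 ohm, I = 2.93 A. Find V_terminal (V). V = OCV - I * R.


IR drop = 2.93 * 0.0717 = 0.21008 V
V = 3.468 - 0.21008 = 3.258 V

3.258 V


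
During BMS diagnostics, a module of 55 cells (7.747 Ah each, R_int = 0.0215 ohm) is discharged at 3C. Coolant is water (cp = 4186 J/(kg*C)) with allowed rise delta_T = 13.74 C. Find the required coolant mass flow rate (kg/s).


Step 1: I = 3 * 7.747 = 23.241 A
Step 2: Q_cell = I^2 * R = 23.241^2 * 0.0215 = 11.613 W
Step 3: Q_total = 55 * 11.613 = 638.72 W
Step 4: m_dot = Q_total / (cp * dT) = 638.72 / (4186 * 13.74) = 0.01111 kg/s

0.01111 kg/s


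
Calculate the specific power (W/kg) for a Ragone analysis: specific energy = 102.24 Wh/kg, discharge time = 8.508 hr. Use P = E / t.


P_specific = E / t = 102.24 / 8.508 = 12.02 W/kg

12.02 W/kg


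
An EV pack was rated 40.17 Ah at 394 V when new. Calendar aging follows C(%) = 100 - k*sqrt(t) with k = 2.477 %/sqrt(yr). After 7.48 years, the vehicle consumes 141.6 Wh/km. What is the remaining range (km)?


Step 1: capacity retention = 100 - 2.477 * sqrt(7.48) = 100 - 2.477 * 2.735 = 93.225%
Step 2: C_now = 40.17 * 93.225/100 = 37.448 Ah
Step 3: E_pack = V * C_now = 394 * 37.448 = 14755 Wh
Step 4: range = E_pack / consumption = 14755 / 141.6 = 104.2 km

104.2 km


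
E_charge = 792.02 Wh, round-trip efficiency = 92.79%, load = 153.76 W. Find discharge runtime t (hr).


Step 1: E_discharge = eta/100 * E_charge = 92.79/100 * 792.02 = 734.92 Wh
Step 2: t = E_discharge / P = 734.92 / 153.76 = 4.780 hr

4.780 hr


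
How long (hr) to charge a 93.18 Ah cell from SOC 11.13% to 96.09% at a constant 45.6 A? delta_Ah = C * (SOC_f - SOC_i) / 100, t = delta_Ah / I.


Step 1: dSOC = 96.09% - 11.13% = 84.96%
Step 2: delta_Ah = 93.18 * 84.96 / 100 = 79.166 Ah
Step 3: t = 79.166 / 45.6 = 1.736 hr

1.736 hr


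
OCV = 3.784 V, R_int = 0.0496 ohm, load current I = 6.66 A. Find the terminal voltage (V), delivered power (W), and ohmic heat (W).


Step 1: V_terminal = OCV - I*R = 3.784 - 6.66 * 0.0496 = 3.4537 V
Step 2: P_out = V_terminal * I = 3.4537 * 6.66 = 23.00 W
Step 3: Q = I^2 * R = 6.66^2 * 0.0496 = 2.200 W

V=3.4537 V, P=23.00 W, Q=2.200 W


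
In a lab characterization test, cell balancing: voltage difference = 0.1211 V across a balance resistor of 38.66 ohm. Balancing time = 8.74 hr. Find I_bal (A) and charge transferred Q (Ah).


First, Ohm's law: I_bal = 0.1211 V / 38.66 ohm = 0.0031324 A
Then Q = I * t = 0.0031324 A * 8.74 hr = 0.02738 Ah

I=0.0031324 A, Q=0.02738 Ah


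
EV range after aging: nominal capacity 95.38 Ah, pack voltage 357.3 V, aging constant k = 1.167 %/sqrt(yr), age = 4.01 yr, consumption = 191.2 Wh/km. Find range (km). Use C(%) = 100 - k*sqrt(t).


Step 1: capacity retention = 100 - 1.167 * sqrt(4.01) = 100 - 1.167 * 2.0025 = 97.663%
Step 2: C_now = 95.38 * 97.663/100 = 93.151 Ah
Step 3: E_pack = V * C_now = 357.3 * 93.151 = 33283 Wh
Step 4: range = E_pack / consumption = 33283 / 191.2 = 174.1 km

174.1 km


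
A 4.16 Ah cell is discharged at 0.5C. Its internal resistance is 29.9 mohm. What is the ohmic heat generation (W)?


Convert: R = 29.9 mohm = 0.0299 ohm
Step 1: I = C_rate * capacity = 0.5 * 4.16 = 2.08 A
Step 2: Q = I^2 * R = 2.08^2 * 0.0299 = 4.3264 * 0.0299 = 0.1294 W

0.1294 W


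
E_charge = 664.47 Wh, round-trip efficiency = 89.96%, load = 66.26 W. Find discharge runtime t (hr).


Step 1: E_discharge = eta/100 * E_charge = 89.96/100 * 664.47 = 597.76 Wh
Step 2: t = E_discharge / P = 597.76 / 66.26 = 9.021 hr

9.021 hr


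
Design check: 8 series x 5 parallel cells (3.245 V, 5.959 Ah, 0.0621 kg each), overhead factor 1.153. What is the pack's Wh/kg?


Step 1: V_pack = 8 * 3.245 = 25.96 V
Step 2: C_pack = 5 * 5.959 = 29.795 Ah
Step 3: E_pack = V_pack * C_pack = 25.96 * 29.795 = 773.48 Wh
Step 4: m_pack = 8 * 5 * 0.0621 * 1.153 = 2.8641 kg
Step 5: ED = E_pack / m_pack = 773.48 / 2.8641 = 270.1 Wh/kg

270.1 Wh/kg


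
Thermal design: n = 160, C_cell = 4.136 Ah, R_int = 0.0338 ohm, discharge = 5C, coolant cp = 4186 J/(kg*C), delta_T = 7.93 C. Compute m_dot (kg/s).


Step 1: I = 5 * 4.136 = 20.68 A
Step 2: Q_cell = I^2 * R = 20.68^2 * 0.0338 = 14.455 W
Step 3: Q_total = 160 * 14.455 = 2312.8 W
Step 4: m_dot = Q_total / (cp * dT) = 2312.8 / (4186 * 7.93) = 0.06967 kg/s

0.06967 kg/s


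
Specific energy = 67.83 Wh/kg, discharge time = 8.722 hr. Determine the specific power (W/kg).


Specific power = 67.83 Wh/kg / 8.722 hr = 7.777 W/kg

7.777 W/kg


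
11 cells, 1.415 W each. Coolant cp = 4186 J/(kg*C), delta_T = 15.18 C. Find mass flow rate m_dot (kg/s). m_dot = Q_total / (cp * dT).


Step 1: Total heat Q = 11 * 1.415 W = 15.565 W
Step 2: denom = cp * dT = 4186 * 15.18 = 63543
Step 3: m_dot = 15.565 / 63543 = 2.450e-04 kg/s

2.450e-04 kg/s


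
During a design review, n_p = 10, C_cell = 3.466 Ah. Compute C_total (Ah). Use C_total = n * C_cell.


C_total = 10 * 3.466 = 34.66 Ah

34.66 Ah


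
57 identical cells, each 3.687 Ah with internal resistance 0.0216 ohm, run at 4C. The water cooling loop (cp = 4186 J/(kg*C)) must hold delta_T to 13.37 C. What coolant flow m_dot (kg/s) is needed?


Step 1: I = 4 * 3.687 = 14.748 A
Step 2: Q_cell = I^2 * R = 14.748^2 * 0.0216 = 4.6981 W
Step 3: Q_total = 57 * 4.6981 = 267.79 W
Step 4: m_dot = Q_total / (cp * dT) = 267.79 / (4186 * 13.37) = 0.004785 kg/s

0.004785 kg/s


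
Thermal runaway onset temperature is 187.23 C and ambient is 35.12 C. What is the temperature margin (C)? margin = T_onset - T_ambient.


Safety margin = 187.23 C - 35.12 C = 152.11 C

152.11 C


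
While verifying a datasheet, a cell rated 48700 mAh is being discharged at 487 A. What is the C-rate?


Convert: capacity = 48700 mAh = 48.7 Ah
Rearranging: C_rate = 487 / 48.7 = 10C

10C


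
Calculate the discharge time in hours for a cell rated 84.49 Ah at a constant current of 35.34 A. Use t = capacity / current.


Runtime = 84.49 Ah / 35.34 A = 2.391 hr

2.391 hr


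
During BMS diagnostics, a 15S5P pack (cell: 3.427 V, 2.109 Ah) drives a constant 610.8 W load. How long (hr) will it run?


Step 1: E_pack = Ns * V_cell * Np * C_cell = 15 * 3.427 * 5 * 2.109 = 542.07 Wh
Step 2: t = E_pack / P = 542.07 / 610.8 = 0.8875 hr

0.8875 hr


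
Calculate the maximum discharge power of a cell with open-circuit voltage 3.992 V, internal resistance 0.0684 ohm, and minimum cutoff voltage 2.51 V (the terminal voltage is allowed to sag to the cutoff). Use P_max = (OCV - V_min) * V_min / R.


P_max = (OCV - V_min) * V_min / R = (3.992 - 2.51) * 2.51 / 0.0684 = 1.482 * 2.51 / 0.0684 = 54.38 W

54.38 W


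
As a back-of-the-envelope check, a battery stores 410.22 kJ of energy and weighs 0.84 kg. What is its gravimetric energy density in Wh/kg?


Convert: E = 410.22 kJ = 113.95 Wh
ED = E / m = 113.95 / 0.84 = 135.7 Wh/kg

135.7 Wh/kg


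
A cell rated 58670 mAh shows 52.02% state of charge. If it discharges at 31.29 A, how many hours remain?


Convert: C_total = 58670 mAh = 58.67 Ah
Step 1: remaining = SOC/100 * C_total = 52.02/100 * 58.67 = 30.52 Ah
Step 2: t = remaining / I = 30.52 / 31.29 = 0.9754 hr

0.9754 hr


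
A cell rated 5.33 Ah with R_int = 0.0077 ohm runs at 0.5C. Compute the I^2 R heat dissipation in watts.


Step 1: I = C_rate * capacity = 0.5 * 5.33 = 2.665 A
Step 2: Q = I^2 * R = 2.665^2 * 0.0077 = 7.1022 * 0.0077 = 0.05469 W

0.05469 W


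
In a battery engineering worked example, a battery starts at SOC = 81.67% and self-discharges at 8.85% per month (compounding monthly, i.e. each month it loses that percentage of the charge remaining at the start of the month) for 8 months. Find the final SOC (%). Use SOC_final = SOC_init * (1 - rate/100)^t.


Monthly retention factor = 1 - 8.85/100 = 0.9115
Over 8 months: factor^8 = 0.47649
SOC_final = 81.67 * 0.47649 = 38.91%

38.91%


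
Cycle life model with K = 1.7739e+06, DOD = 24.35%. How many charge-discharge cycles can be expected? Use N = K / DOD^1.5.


Step 1: DOD^1.5 = 24.35^1.5 = 120.16
Step 2: N = 1.7739e+06 / 120.16 = 14760 cycles

14760 cycles


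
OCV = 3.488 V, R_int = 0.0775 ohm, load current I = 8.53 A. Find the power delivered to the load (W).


Step 1: V_terminal = OCV - I*R = 3.488 - 8.53 * 0.0775 = 2.8269 V
Step 2: P_out = V_terminal * I = 2.8269 * 8.53 = 24.11 W

24.11 W


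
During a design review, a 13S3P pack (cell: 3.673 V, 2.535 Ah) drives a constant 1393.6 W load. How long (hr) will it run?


Step 1: E_pack = Ns * V_cell * Np * C_cell = 13 * 3.673 * 3 * 2.535 = 363.13 Wh
Step 2: t = E_pack / P = 363.13 / 1393.6 = 0.2606 hr

0.2606 hr


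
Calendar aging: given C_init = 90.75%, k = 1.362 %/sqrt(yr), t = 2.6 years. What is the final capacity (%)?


Step 1: sqrt(2.6 yr) = 1.6125
Step 2: drop = 1.362 * 1.6125 = 2.1962
Step 3: C_final = 90.75 - 2.1962 = 88.55%

88.55%


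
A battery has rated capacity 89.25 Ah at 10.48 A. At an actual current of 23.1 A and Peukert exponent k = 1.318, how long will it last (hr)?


t_rated = C / I_rated = 89.25 / 10.48 = 8.5162 hr
(I_rated/I)^k = (0.45368)^1.318 = 0.35285
t = t_rated * (I_rated/I)^k = 8.5162 * 0.35285 = 3.005 hr

3.005 hr


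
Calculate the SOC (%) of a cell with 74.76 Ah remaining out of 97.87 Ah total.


SOC = (remaining / total) * 100 = (74.76 / 97.87) * 100 = 76.39%

76.39%


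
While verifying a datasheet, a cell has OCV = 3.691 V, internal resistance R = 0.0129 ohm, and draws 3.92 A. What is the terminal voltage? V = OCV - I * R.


IR drop = 3.92 * 0.0129 = 0.050568 V
V = 3.691 - 0.050568 = 3.640 V

3.640 V


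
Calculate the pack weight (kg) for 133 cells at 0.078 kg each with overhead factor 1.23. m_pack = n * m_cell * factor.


Cell mass sum = 133 * 0.078 = 10.374 kg
With overhead 1.23: m_pack = 10.374 * 1.23 = 12.76 kg

12.76 kg


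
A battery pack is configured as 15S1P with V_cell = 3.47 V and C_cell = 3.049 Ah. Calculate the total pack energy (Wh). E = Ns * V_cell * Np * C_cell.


E = Ns * Vcell * Np * Ccell = 15 * 3.47 * 1 * 3.049 = 158.7 Wh

158.7 Wh


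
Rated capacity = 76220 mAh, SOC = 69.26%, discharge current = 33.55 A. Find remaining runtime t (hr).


Convert: C_total = 76220 mAh = 76.22 Ah
Step 1: remaining = SOC/100 * C_total = 69.26/100 * 76.22 = 52.79 Ah
Step 2: t = remaining / I = 52.79 / 33.55 = 1.573 hr

1.573 hr


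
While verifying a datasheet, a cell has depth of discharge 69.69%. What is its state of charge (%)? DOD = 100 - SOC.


SOC = 100 - DOD = 100 - 69.69 = 30.31%

30.31%


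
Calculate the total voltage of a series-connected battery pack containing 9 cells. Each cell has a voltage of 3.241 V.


With 9 cells in series at 3.241 V each, V_pack = 29.169 V

29.169 V


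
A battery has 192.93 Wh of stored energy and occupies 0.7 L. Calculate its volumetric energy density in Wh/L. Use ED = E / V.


ED = E / V = 192.93 / 0.7 = 275.6 Wh/L

275.6 Wh/L


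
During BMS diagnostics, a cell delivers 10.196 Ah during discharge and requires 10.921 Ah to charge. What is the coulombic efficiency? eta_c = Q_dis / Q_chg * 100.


Coulombic efficiency = 10.196/10.921 * 100% = 93.36%

93.36%


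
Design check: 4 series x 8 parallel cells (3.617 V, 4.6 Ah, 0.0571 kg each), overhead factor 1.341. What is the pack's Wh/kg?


Step 1: V_pack = 4 * 3.617 = 14.468 V
Step 2: C_pack = 8 * 4.6 = 36.8 Ah
Step 3: E_pack = V_pack * C_pack = 14.468 * 36.8 = 532.42 Wh
Step 4: m_pack = 4 * 8 * 0.0571 * 1.341 = 2.4503 kg
Step 5: ED = E_pack / m_pack = 532.42 / 2.4503 = 217.3 Wh/kg

217.3 Wh/kg


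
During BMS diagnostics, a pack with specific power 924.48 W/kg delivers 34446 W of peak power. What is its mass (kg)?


m = P / SP = 34446 / 924.48 = 37.26 kg

37.26 kg


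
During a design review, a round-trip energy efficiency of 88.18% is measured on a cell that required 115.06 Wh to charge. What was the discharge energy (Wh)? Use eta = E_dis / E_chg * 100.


E_dis = eta/100 * E_chg = 88.18/100 * 115.06 = 101.5 Wh

101.5 Wh


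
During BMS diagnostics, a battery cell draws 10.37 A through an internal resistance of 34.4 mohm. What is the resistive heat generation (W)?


Convert: R = 34.4 mohm = 0.0344 ohm
I^2 = 107.54
Q = 107.54 * 0.0344 = 3.699 W

3.699 W


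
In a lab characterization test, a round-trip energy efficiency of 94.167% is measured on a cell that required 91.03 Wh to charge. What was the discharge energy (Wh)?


E_dis = eta/100 * E_chg = 94.167/100 * 91.03 = 85.72 Wh

85.72 Wh


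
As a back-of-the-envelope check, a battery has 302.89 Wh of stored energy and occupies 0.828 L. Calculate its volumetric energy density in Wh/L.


ED = E / V = 302.89 / 0.828 = 365.8 Wh/L

365.8 Wh/L


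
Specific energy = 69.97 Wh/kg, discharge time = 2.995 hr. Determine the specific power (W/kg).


P_specific = E / t = 69.97 / 2.995 = 23.36 W/kg

23.36 W/kg


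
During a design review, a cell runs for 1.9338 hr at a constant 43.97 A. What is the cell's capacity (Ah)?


C = I * t = 43.97 * 1.9338 = 85.03 Ah

85.03 Ah


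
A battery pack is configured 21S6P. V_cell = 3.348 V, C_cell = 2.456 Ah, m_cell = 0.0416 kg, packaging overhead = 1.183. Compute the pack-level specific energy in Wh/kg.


Step 1: V_pack = 21 * 3.348 = 70.308 V
Step 2: C_pack = 6 * 2.456 = 14.736 Ah
Step 3: E_pack = V_pack * C_pack = 70.308 * 14.736 = 1036.1 Wh
Step 4: m_pack = 21 * 6 * 0.0416 * 1.183 = 6.2008 kg
Step 5: ED = E_pack / m_pack = 1036.1 / 6.2008 = 167.1 Wh/kg

167.1 Wh/kg


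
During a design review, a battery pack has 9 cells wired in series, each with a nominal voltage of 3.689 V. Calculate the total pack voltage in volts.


Series voltages add: 9 * 3.689 V = 33.201 V

33.201 V


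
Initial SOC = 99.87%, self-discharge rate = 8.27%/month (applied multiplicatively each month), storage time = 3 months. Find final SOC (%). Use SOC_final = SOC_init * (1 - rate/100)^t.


Monthly retention factor = 1 - 8.27/100 = 0.9173
Over 3 months: factor^3 = 0.77185
SOC_final = 99.87 * 0.77185 = 77.08%

77.08%


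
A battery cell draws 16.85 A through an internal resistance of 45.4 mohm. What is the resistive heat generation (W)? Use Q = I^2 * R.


Convert: R = 45.4 mohm = 0.0454 ohm
Q = I^2 * R = 16.85^2 * 0.0454 = 12.89 W

12.89 W


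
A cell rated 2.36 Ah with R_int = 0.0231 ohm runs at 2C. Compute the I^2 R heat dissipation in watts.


Step 1: I = C_rate * capacity = 2 * 2.36 = 4.72 A
Step 2: Q = I^2 * R = 4.72^2 * 0.0231 = 22.278 * 0.0231 = 0.5146 W

0.5146 W


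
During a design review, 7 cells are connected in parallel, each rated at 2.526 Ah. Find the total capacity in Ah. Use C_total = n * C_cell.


Parallel capacities add: 7 * 2.526 Ah = 17.682 Ah

17.682 Ah


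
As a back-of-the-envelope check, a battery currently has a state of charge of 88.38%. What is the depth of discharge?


DOD = 100 - SOC = 100 - 88.38 = 11.62%

11.62%


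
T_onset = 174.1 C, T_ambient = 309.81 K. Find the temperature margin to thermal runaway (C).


Convert: T_ambient = 309.81 K = 36.66 C
margin = 174.1 - 36.66 = 137.44 C

137.44 C


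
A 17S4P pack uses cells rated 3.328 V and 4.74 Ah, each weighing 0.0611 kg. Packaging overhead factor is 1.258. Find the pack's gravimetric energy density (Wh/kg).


Step 1: V_pack = 17 * 3.328 = 56.576 V
Step 2: C_pack = 4 * 4.74 = 18.96 Ah
Step 3: E_pack = V_pack * C_pack = 56.576 * 18.96 = 1072.7 Wh
Step 4: m_pack = 17 * 4 * 0.0611 * 1.258 = 5.2267 kg
Step 5: ED = E_pack / m_pack = 1072.7 / 5.2267 = 205.2 Wh/kg

205.2 Wh/kg


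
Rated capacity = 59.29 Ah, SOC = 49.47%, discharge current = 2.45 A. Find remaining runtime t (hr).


Step 1: remaining = SOC/100 * C_total = 49.47/100 * 59.29 = 29.331 Ah
Step 2: t = remaining / I = 29.331 / 2.45 = 11.97 hr

11.97 hr


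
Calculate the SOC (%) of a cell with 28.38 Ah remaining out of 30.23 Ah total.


SOC = (remaining / total) * 100 = (28.38 / 30.23) * 100 = 93.88%

93.88%


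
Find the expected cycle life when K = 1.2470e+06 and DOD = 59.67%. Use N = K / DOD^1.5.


Step 1: DOD^1.5 = 59.67^1.5 = 460.93
Step 2: N = 1.2470e+06 / 460.93 = 2705 cycles

2705 cycles


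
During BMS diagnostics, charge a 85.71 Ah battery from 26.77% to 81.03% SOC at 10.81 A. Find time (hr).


delta_Ah = 85.71 * (81.03 - 26.77) / 100 = 46.506 Ah
t = delta_Ah / I = 46.506 / 10.81 = 4.302 hr

4.302 hr


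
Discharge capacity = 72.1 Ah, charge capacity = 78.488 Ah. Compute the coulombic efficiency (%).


eta_c = Q_dis / Q_chg * 100 = 72.1 / 78.488 * 100 = 91.86%

91.86%


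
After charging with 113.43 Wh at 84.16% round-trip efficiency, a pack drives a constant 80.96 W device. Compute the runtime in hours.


Step 1: E_discharge = eta/100 * E_charge = 84.16/100 * 113.43 = 95.463 Wh
Step 2: t = E_discharge / P = 95.463 / 80.96 = 1.179 hr

1.179 hr


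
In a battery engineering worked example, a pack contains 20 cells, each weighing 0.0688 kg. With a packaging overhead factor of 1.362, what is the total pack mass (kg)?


m_pack = n * m_cell * overhead = 20 * 0.0688 * 1.362 = 1.874 kg

1.874 kg


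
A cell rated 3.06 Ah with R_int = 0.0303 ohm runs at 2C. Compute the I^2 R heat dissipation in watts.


Step 1: I = C_rate * capacity = 2 * 3.06 = 6.12 A
Step 2: Q = I^2 * R = 6.12^2 * 0.0303 = 37.454 * 0.0303 = 1.135 W

1.135 W


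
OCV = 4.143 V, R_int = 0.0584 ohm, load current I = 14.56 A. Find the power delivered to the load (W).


Step 1: V_terminal = OCV - I*R = 4.143 - 14.56 * 0.0584 = 3.2927 V
Step 2: P_out = V_terminal * I = 3.2927 * 14.56 = 47.94 W

47.94 W


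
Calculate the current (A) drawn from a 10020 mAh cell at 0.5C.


Convert: capacity = 10020 mAh = 10.02 Ah
I = C_rate * capacity = 0.5 * 10.02 = 5.01 A

5.01 A


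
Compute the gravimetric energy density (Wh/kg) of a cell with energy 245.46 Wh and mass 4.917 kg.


Specific energy = 245.46 Wh / 4.917 kg = 49.92 Wh/kg

49.92 Wh/kg


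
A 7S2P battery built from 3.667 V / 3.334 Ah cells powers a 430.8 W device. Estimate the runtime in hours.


Step 1: E_pack = Ns * V_cell * Np * C_cell = 7 * 3.667 * 2 * 3.334 = 171.16 Wh
Step 2: t = E_pack / P = 171.16 / 430.8 = 0.3973 hr

0.3973 hr


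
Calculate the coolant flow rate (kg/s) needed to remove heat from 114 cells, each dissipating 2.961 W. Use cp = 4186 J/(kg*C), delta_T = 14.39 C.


Step 1: Total heat Q = 114 * 2.961 W = 337.55 W
Step 2: denom = cp * dT = 4186 * 14.39 = 60237
Step 3: m_dot = 337.55 / 60237 = 0.005604 kg/s

0.005604 kg/s


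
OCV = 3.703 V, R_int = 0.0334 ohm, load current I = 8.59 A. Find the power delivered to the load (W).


Step 1: V_terminal = OCV - I*R = 3.703 - 8.59 * 0.0334 = 3.4161 V
Step 2: P_out = V_terminal * I = 3.4161 * 8.59 = 29.34 W

29.34 W


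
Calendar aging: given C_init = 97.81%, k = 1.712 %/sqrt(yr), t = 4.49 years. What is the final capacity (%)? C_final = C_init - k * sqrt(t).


Step 1: sqrt(4.49 yr) = 2.119
Step 2: drop = 1.712 * 2.119 = 3.6277
Step 3: C_final = 97.81 - 3.6277 = 94.18%

94.18%


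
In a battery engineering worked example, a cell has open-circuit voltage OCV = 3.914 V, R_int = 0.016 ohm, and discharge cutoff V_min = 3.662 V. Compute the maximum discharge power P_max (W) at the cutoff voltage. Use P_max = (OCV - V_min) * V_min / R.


dV = OCV - V_min = 0.252 V (so I_max = dV / R)
P_max = dV * V_min / R = 0.252 * 3.662 / 0.016 = 57.68 W

57.68 W


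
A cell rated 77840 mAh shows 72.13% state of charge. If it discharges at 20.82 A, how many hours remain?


Convert: C_total = 77840 mAh = 77.84 Ah
Step 1: remaining = SOC/100 * C_total = 72.13/100 * 77.84 = 56.146 Ah
Step 2: t = remaining / I = 56.146 / 20.82 = 2.697 hr

2.697 hr


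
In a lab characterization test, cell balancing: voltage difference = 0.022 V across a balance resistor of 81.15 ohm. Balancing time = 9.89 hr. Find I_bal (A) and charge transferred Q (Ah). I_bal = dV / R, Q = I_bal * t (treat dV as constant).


I_bal = dV / R = 0.022 / 81.15 = 2.7110e-04 A
Q = I_bal * t = 2.7110e-04 * 9.89 = 0.002681 Ah

I=2.7110e-04 A, Q=0.002681 Ah


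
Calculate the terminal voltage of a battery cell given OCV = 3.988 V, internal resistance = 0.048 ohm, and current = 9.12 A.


IR drop = 9.12 * 0.048 = 0.43776 V
V = 3.988 - 0.43776 = 3.550 V

3.550 V


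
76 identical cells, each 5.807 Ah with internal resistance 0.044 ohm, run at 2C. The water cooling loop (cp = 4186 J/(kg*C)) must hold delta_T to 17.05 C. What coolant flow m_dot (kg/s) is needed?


Step 1: I = 2 * 5.807 = 11.614 A
Step 2: Q_cell = I^2 * R = 11.614^2 * 0.044 = 5.9349 W
Step 3: Q_total = 76 * 5.9349 = 451.05 W
Step 4: m_dot = Q_total / (cp * dT) = 451.05 / (4186 * 17.05) = 0.006320 kg/s

0.006320 kg/s


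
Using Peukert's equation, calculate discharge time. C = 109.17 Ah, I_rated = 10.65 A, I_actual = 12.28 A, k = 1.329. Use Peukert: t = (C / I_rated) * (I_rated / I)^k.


t_rated = C / I_rated = 109.17 / 10.65 = 10.251 hr
(I_rated/I)^k = (0.86726)^1.329 = 0.82756
t = t_rated * (I_rated/I)^k = 10.251 * 0.82756 = 8.483 hr

8.483 hr


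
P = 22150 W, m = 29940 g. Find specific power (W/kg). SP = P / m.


Convert: m = 29940 g = 29.94 kg
Specific power = 22150 W / 29.94 kg = 739.8 W/kg

739.8 W/kg


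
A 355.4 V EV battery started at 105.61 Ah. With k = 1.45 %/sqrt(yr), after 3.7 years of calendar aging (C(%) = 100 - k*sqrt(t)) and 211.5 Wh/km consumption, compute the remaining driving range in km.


Step 1: capacity retention = 100 - 1.45 * sqrt(3.7) = 100 - 1.45 * 1.9235 = 97.211%
Step 2: C_now = 105.61 * 97.211/100 = 102.66 Ah
Step 3: E_pack = V * C_now = 355.4 * 102.66 = 36485 Wh
Step 4: range = E_pack / consumption = 36485 / 211.5 = 172.5 km

172.5 km


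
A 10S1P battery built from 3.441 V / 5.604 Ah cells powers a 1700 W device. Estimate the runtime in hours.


Step 1: E_pack = Ns * V_cell * Np * C_cell = 10 * 3.441 * 1 * 5.604 = 192.83 Wh
Step 2: t = E_pack / P = 192.83 / 1700 = 0.1134 hr

0.1134 hr


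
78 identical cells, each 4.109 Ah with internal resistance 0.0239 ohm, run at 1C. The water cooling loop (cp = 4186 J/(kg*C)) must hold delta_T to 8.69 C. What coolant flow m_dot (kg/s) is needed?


Step 1: I = 1 * 4.109 = 4.109 A
Step 2: Q_cell = I^2 * R = 4.109^2 * 0.0239 = 0.40352 W
Step 3: Q_total = 78 * 0.40352 = 31.475 W
Step 4: m_dot = Q_total / (cp * dT) = 31.475 / (4186 * 8.69) = 8.653e-04 kg/s

8.653e-04 kg/s


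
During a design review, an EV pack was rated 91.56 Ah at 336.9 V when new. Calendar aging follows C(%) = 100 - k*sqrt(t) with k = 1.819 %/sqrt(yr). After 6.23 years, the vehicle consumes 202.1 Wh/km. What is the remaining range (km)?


Step 1: capacity retention = 100 - 1.819 * sqrt(6.23) = 100 - 1.819 * 2.496 = 95.46%
Step 2: C_now = 91.56 * 95.46/100 = 87.403 Ah
Step 3: E_pack = V * C_now = 336.9 * 87.403 = 29446 Wh
Step 4: range = E_pack / consumption = 29446 / 202.1 = 145.7 km

145.7 km


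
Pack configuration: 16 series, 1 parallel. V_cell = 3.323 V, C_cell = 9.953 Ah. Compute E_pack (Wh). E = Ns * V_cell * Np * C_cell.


E = Ns * Vcell * Np * Ccell = 16 * 3.323 * 1 * 9.953 = 529.2 Wh

529.2 Wh


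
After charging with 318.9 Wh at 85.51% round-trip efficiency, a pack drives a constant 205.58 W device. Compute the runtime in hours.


Step 1: E_discharge = eta/100 * E_charge = 85.51/100 * 318.9 = 272.69 Wh
Step 2: t = E_discharge / P = 272.69 / 205.58 = 1.326 hr

1.326 hr


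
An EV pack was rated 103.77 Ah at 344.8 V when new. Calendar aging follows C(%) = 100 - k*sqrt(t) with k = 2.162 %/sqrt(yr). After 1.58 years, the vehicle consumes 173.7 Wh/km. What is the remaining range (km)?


Step 1: capacity retention = 100 - 2.162 * sqrt(1.58) = 100 - 2.162 * 1.257 = 97.282%
Step 2: C_now = 103.77 * 97.282/100 = 100.95 Ah
Step 3: E_pack = V * C_now = 344.8 * 100.95 = 34808 Wh
Step 4: range = E_pack / consumption = 34808 / 173.7 = 200.4 km

200.4 km


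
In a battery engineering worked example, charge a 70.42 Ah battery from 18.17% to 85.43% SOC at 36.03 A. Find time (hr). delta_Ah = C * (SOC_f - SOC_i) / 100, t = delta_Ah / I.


delta_Ah = 70.42 * (85.43 - 18.17) / 100 = 47.364 Ah
t = delta_Ah / I = 47.364 / 36.03 = 1.315 hr

1.315 hr


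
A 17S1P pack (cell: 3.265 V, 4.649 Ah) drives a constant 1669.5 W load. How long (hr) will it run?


Step 1: E_pack = Ns * V_cell * Np * C_cell = 17 * 3.265 * 1 * 4.649 = 258.04 Wh
Step 2: t = E_pack / P = 258.04 / 1669.5 = 0.1546 hr

0.1546 hr


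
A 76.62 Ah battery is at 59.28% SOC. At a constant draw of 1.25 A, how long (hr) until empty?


Step 1: remaining = SOC/100 * C_total = 59.28/100 * 76.62 = 45.42 Ah
Step 2: t = remaining / I = 45.42 / 1.25 = 36.34 hr

36.34 hr


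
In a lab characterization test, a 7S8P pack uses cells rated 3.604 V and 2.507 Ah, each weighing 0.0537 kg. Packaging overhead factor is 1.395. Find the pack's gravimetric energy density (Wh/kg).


Step 1: V_pack = 7 * 3.604 = 25.228 V
Step 2: C_pack = 8 * 2.507 = 20.056 Ah
Step 3: E_pack = V_pack * C_pack = 25.228 * 20.056 = 505.97 Wh
Step 4: m_pack = 7 * 8 * 0.0537 * 1.395 = 4.195 kg
Step 5: ED = E_pack / m_pack = 505.97 / 4.195 = 120.6 Wh/kg

120.6 Wh/kg


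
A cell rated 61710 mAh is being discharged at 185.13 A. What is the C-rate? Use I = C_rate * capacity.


Convert: capacity = 61710 mAh = 61.71 Ah
Rearranging: C_rate = 185.13 / 61.71 = 3C

3C


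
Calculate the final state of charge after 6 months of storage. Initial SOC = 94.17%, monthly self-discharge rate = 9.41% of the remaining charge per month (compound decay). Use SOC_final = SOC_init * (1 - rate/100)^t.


decay = (1 - 9.41/100)^6 = 0.55269
SOC_final = 94.17 * 0.55269 = 52.05%

52.05%


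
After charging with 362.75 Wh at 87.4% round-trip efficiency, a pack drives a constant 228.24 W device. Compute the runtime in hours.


Step 1: E_discharge = eta/100 * E_charge = 87.4/100 * 362.75 = 317.04 Wh
Step 2: t = E_discharge / P = 317.04 / 228.24 = 1.389 hr

1.389 hr


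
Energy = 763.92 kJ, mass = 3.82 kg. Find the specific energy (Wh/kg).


Convert: E = 763.92 kJ = 212.2 Wh
ED = E / m = 212.2 / 3.82 = 55.55 Wh/kg

55.55 Wh/kg


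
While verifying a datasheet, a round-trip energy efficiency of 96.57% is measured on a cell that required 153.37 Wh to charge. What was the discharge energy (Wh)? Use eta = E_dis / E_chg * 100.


E_dis = eta/100 * E_chg = 96.57/100 * 153.37 = 148.1 Wh

148.1 Wh


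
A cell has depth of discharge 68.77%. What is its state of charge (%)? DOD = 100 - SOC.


SOC = 100 - DOD = 100 - 68.77 = 31.23%

31.23%


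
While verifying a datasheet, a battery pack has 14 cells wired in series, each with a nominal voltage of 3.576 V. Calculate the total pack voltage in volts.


V_pack = n * V_cell = 14 * 3.576 = 50.064 V

50.064 V


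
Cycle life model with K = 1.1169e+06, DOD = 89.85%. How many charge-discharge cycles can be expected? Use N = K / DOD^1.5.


DOD^1.5 = 851.68
N = K / DOD^1.5 = 1.1169e+06 / 851.68 = 1311

1311 cycles


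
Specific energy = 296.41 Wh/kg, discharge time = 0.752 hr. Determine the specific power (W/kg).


Specific power = 296.41 Wh/kg / 0.752 hr = 394.2 W/kg

394.2 W/kg


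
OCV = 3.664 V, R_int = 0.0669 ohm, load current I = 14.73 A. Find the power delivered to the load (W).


Step 1: V_terminal = OCV - I*R = 3.664 - 14.73 * 0.0669 = 2.6786 V
Step 2: P_out = V_terminal * I = 2.6786 * 14.73 = 39.46 W

39.46 W


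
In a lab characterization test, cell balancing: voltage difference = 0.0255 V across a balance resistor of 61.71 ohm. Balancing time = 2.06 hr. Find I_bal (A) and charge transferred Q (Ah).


First, Ohm's law: I_bal = 0.0255 V / 61.71 ohm = 4.1322e-04 A
Then Q = I * t = 4.1322e-04 A * 2.06 hr = 8.512e-04 Ah

I=4.1322e-04 A, Q=8.512e-04 Ah


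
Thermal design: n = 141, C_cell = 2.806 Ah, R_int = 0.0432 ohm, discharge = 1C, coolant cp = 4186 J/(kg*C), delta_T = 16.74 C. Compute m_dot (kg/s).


Step 1: I = 1 * 2.806 = 2.806 A
Step 2: Q_cell = I^2 * R = 2.806^2 * 0.0432 = 0.34014 W
Step 3: Q_total = 141 * 0.34014 = 47.96 W
Step 4: m_dot = Q_total / (cp * dT) = 47.96 / (4186 * 16.74) = 6.844e-04 kg/s

6.844e-04 kg/s


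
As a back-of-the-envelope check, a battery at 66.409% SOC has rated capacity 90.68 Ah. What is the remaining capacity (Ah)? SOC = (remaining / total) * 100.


remaining = SOC / 100 * total = 66.409 / 100 * 90.68 = 60.22 Ah

60.22 Ah


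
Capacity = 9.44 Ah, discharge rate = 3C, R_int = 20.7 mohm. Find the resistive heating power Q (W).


Convert: R = 20.7 mohm = 0.0207 ohm
Step 1: I = C_rate * capacity = 3 * 9.44 = 28.32 A
Step 2: Q = I^2 * R = 28.32^2 * 0.0207 = 802.02 * 0.0207 = 16.60 W

16.60 W


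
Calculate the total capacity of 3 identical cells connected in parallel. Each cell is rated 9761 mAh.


Convert: C_cell = 9761 mAh = 9.761 Ah
C_total = 3 * 9.761 = 29.283 Ah

29.283 Ah


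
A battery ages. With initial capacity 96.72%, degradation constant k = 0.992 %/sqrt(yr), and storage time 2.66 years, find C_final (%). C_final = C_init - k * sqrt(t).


Step 1: sqrt(2.66 yr) = 1.631
Step 2: drop = 0.992 * 1.631 = 1.618
Step 3: C_final = 96.72 - 1.618 = 95.10%

95.10%


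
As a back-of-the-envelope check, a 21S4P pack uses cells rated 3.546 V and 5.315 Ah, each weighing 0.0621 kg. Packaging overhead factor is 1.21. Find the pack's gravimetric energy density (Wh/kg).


Step 1: V_pack = 21 * 3.546 = 74.466 V
Step 2: C_pack = 4 * 5.315 = 21.26 Ah
Step 3: E_pack = V_pack * C_pack = 74.466 * 21.26 = 1583.1 Wh
Step 4: m_pack = 21 * 4 * 0.0621 * 1.21 = 6.3118 kg
Step 5: ED = E_pack / m_pack = 1583.1 / 6.3118 = 250.8 Wh/kg

250.8 Wh/kg


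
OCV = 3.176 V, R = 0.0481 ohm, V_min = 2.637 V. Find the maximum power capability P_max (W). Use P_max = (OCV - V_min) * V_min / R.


dV = OCV - V_min = 0.539 V (so I_max = dV / R)
P_max = dV * V_min / R = 0.539 * 2.637 / 0.0481 = 29.55 W

29.55 W


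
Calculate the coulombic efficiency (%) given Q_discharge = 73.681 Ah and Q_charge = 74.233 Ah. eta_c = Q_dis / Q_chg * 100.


Coulombic efficiency = 73.681/74.233 * 100% = 99.26%

99.26%


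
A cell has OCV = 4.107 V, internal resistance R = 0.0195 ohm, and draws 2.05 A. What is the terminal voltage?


IR drop = 2.05 * 0.0195 = 0.039975 V
V = 4.107 - 0.039975 = 4.067 V

4.067 V


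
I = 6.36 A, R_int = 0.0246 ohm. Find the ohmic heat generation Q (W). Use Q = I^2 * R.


Q = I^2 * R = 6.36^2 * 0.0246 = 0.9951 W

0.9951 W


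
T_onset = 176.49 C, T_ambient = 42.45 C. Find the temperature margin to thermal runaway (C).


margin = T_onset - T_ambient = 176.49 - 42.45 = 134.04 C

134.04 C


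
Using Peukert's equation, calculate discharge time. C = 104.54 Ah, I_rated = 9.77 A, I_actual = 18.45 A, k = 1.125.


Step 1: t_rated = C / I_rated = 104.54 / 9.77 = 10.7 hr
Step 2: ratio = 9.77 / 18.45 = 0.52954
Step 3: ratio^k = 0.52954^1.125 = 0.48909
Step 4: t = t_rated * ratio^k = 10.7 * 0.48909 = 5.233 hr

5.233 hr


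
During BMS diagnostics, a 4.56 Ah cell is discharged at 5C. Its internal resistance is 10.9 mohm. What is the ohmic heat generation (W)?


Convert: R = 10.9 mohm = 0.0109 ohm
Step 1: I = C_rate * capacity = 5 * 4.56 = 22.8 A
Step 2: Q = I^2 * R = 22.8^2 * 0.0109 = 519.84 * 0.0109 = 5.666 W

5.666 W


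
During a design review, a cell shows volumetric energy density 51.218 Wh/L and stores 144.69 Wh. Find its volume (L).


V = E / ED = 144.69 / 51.218 = 2.825 L

2.825 L


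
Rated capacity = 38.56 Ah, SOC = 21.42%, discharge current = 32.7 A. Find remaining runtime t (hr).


Step 1: remaining = SOC/100 * C_total = 21.42/100 * 38.56 = 8.2596 Ah
Step 2: t = remaining / I = 8.2596 / 32.7 = 0.2526 hr

0.2526 hr


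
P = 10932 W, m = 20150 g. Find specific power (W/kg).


Convert: m = 20150 g = 20.15 kg
SP = P / m = 10932 / 20.15 = 542.5 W/kg

542.5 W/kg


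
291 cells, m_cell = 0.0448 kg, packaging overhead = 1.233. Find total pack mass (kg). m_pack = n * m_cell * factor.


m_pack = n * m_cell * overhead = 291 * 0.0448 * 1.233 = 16.07 kg

16.07 kg


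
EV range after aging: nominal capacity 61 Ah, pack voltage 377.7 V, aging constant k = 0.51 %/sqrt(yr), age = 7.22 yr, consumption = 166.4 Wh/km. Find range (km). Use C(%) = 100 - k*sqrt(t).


Step 1: capacity retention = 100 - 0.51 * sqrt(7.22) = 100 - 0.51 * 2.687 = 98.63%
Step 2: C_now = 61 * 98.63/100 = 60.164 Ah
Step 3: E_pack = V * C_now = 377.7 * 60.164 = 22724 Wh
Step 4: range = E_pack / consumption = 22724 / 166.4 = 136.6 km

136.6 km


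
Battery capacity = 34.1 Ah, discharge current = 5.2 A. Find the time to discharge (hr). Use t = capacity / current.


Runtime = 34.1 Ah / 5.2 A = 6.558 hr

6.558 hr


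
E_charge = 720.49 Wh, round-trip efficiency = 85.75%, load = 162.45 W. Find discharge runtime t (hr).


Step 1: E_discharge = eta/100 * E_charge = 85.75/100 * 720.49 = 617.82 Wh
Step 2: t = E_discharge / P = 617.82 / 162.45 = 3.803 hr

3.803 hr


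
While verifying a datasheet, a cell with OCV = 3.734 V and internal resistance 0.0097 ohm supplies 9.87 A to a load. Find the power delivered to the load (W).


Step 1: V_terminal = OCV - I*R = 3.734 - 9.87 * 0.0097 = 3.6383 V
Step 2: P_out = V_terminal * I = 3.6383 * 9.87 = 35.91 W

35.91 W


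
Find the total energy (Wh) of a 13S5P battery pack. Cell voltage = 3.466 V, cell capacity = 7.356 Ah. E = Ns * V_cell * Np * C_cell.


V_pack = 13 * 3.466 = 45.058 V
C_pack = 5 * 7.356 = 36.78 Ah
E = V_pack * C_pack = 45.058 * 36.78 = 1657 Wh

1657 Wh


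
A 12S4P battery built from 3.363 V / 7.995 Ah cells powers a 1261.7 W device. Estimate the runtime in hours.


Step 1: E_pack = Ns * V_cell * Np * C_cell = 12 * 3.363 * 4 * 7.995 = 1290.6 Wh
Step 2: t = E_pack / P = 1290.6 / 1261.7 = 1.023 hr

1.023 hr


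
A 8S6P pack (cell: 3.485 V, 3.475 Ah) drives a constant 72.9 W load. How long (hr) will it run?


Step 1: E_pack = Ns * V_cell * Np * C_cell = 8 * 3.485 * 6 * 3.475 = 581.3 Wh
Step 2: t = E_pack / P = 581.3 / 72.9 = 7.974 hr

7.974 hr


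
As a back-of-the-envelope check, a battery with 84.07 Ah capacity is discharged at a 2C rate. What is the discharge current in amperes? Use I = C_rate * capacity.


At 2C: I = 2 * 84.07 Ah = 168.14 A

168.14 A


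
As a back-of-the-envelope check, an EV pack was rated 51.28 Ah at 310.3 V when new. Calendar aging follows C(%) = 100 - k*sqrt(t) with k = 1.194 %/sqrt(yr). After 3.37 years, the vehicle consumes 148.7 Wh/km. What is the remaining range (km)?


Step 1: capacity retention = 100 - 1.194 * sqrt(3.37) = 100 - 1.194 * 1.8358 = 97.808%
Step 2: C_now = 51.28 * 97.808/100 = 50.156 Ah
Step 3: E_pack = V * C_now = 310.3 * 50.156 = 15563 Wh
Step 4: range = E_pack / consumption = 15563 / 148.7 = 104.7 km

104.7 km


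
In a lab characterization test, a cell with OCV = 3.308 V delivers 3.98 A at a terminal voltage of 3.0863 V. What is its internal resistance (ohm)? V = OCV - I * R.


R = (OCV - V) / I = (3.308 - 3.0863) / 3.98 = 0.05570 ohm

0.05570 ohm


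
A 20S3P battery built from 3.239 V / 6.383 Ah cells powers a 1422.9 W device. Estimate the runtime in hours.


Step 1: E_pack = Ns * V_cell * Np * C_cell = 20 * 3.239 * 3 * 6.383 = 1240.5 Wh
Step 2: t = E_pack / P = 1240.5 / 1422.9 = 0.8718 hr

0.8718 hr


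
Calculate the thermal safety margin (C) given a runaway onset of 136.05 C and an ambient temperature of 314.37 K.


Convert: T_ambient = 314.37 K = 41.22 C
margin = 136.05 - 41.22 = 94.83 C

94.83 C


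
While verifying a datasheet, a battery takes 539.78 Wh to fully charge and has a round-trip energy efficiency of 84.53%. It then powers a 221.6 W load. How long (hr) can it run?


Step 1: E_discharge = eta/100 * E_charge = 84.53/100 * 539.78 = 456.28 Wh
Step 2: t = E_discharge / P = 456.28 / 221.6 = 2.059 hr

2.059 hr


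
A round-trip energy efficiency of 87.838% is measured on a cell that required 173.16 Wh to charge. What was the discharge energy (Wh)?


E_dis = eta/100 * E_chg = 87.838/100 * 173.16 = 152.1 Wh

152.1 Wh


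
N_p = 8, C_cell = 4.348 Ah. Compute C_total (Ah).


Parallel capacities add: 8 * 4.348 Ah = 34.784 Ah

34.784 Ah


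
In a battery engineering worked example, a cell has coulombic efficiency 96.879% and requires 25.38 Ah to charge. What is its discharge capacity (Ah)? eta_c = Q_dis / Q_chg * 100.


Q_dis = eta/100 * Q_chg = 96.879/100 * 25.38 = 24.59 Ah

24.59 Ah


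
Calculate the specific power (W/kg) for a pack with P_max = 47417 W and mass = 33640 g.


Convert: m = 33640 g = 33.64 kg
SP = P / m = 47417 / 33.64 = 1410 W/kg

1410 W/kg


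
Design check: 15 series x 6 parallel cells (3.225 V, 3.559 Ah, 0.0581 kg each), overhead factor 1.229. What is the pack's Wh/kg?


Step 1: V_pack = 15 * 3.225 = 48.375 V
Step 2: C_pack = 6 * 3.559 = 21.354 Ah
Step 3: E_pack = V_pack * C_pack = 48.375 * 21.354 = 1033 Wh
Step 4: m_pack = 15 * 6 * 0.0581 * 1.229 = 6.4264 kg
Step 5: ED = E_pack / m_pack = 1033 / 6.4264 = 160.7 Wh/kg

160.7 Wh/kg


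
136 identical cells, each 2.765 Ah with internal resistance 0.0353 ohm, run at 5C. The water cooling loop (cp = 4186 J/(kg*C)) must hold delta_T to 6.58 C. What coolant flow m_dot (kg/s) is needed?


Step 1: I = 5 * 2.765 = 13.825 A
Step 2: Q_cell = I^2 * R = 13.825^2 * 0.0353 = 6.7469 W
Step 3: Q_total = 136 * 6.7469 = 917.58 W
Step 4: m_dot = Q_total / (cp * dT) = 917.58 / (4186 * 6.58) = 0.03331 kg/s

0.03331 kg/s


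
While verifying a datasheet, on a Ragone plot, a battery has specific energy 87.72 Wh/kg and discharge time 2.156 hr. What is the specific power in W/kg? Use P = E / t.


P_specific = E / t = 87.72 / 2.156 = 40.69 W/kg

40.69 W/kg


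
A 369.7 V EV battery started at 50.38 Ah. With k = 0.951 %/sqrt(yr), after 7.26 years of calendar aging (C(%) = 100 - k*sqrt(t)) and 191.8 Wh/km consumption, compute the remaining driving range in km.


Step 1: capacity retention = 100 - 0.951 * sqrt(7.26) = 100 - 0.951 * 2.6944 = 97.438%
Step 2: C_now = 50.38 * 97.438/100 = 49.089 Ah
Step 3: E_pack = V * C_now = 369.7 * 49.089 = 18148 Wh
Step 4: range = E_pack / consumption = 18148 / 191.8 = 94.62 km

94.62 km
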